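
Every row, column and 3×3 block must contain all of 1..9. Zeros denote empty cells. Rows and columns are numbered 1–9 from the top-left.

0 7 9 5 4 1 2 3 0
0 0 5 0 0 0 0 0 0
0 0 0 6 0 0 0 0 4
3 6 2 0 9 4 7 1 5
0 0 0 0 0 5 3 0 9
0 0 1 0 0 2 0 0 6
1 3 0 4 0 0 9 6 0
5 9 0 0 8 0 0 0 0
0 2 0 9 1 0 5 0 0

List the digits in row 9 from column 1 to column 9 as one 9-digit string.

724916583

row 1, column 9 = 8: row 1 has {1,2,3,4,5,7,9}; col 9 has {4,5,6,9}; box has {2,3,4} → only 8 remains.
row 3, column 7 = 1: row 3 has {4,6}; col 7 has {2,3,5,7,9}; box has {2,3,4,8} → only 1 remains.
row 4, column 4 = 8: row 4 has {1,2,3,4,5,6,7,9}; col 4 has {4,5,6,9}; box has {2,4,5,9} → only 8 remains.
row 7, column 6 = 7: row 7 has {1,3,4,6,9}; col 6 has {1,2,4,5}; box has {1,4,8,9} → only 7 remains.
row 7, column 9 = 2: row 7 has {1,3,4,6,7,9}; col 9 has {4,5,6,8,9}; box has {5,6,9} → only 2 remains.
row 8, column 7 = 4: row 8 has {5,8,9}; col 7 has {1,2,3,5,7,9}; box has {2,5,6,9} → only 4 remains.
row 8, column 8 = 7: row 8 has {4,5,8,9}; col 8 has {1,3,6}; box has {2,4,5,6,9} → only 7 remains.
row 9, column 8 = 8: row 9 has {1,2,5,9}; col 8 has {1,3,6,7}; box has {2,4,5,6,7,9} → only 8 remains.
row 9, column 9 = 3: row 9 has {1,2,5,8,9}; col 9 has {2,4,5,6,8,9}; box has {2,4,5,6,7,8,9} → only 3 remains.
row 1, column 1 = 6: row 1 has {1,2,3,4,5,7,8,9}; col 1 has {1,3,5}; box has {5,7,9} → only 6 remains.
row 2, column 7 = 6: row 2 has {5}; col 7 has {1,2,3,4,5,7,9}; box has {1,2,3,4,8} → only 6 remains.
row 2, column 8 = 9: row 2 has {5,6}; col 8 has {1,3,6,7,8}; box has {1,2,3,4,6,8} → only 9 remains.
row 2, column 9 = 7: row 2 has {5,6,9}; col 9 has {2,3,4,5,6,8,9}; box has {1,2,3,4,6,8,9} → only 7 remains.
row 3, column 2 = 8: row 3 has {1,4,6}; col 2 has {2,3,6,7,9}; box has {5,6,7,9} → only 8 remains.
row 3, column 3 = 3: row 3 has {1,4,6,8}; col 3 has {1,2,5,9}; box has {5,6,7,8,9} → only 3 remains.
row 3, column 6 = 9: row 3 has {1,3,4,6,8}; col 6 has {1,2,4,5,7}; box has {1,4,5,6} → only 9 remains.
row 3, column 8 = 5: row 3 has {1,3,4,6,8,9}; col 8 has {1,3,6,7,8,9}; box has {1,2,3,4,6,7,8,9} → only 5 remains.
row 5, column 2 = 4: row 5 has {3,5,9}; col 2 has {2,3,6,7,8,9}; box has {1,2,3,6} → only 4 remains.
row 5, column 8 = 2: row 5 has {3,4,5,9}; col 8 has {1,3,5,6,7,8,9}; box has {1,3,5,6,7,9} → only 2 remains.
row 6, column 2 = 5: row 6 has {1,2,6}; col 2 has {2,3,4,6,7,8,9}; box has {1,2,3,4,6} → only 5 remains.
row 6, column 7 = 8: row 6 has {1,2,5,6}; col 7 has {1,2,3,4,5,6,7,9}; box has {1,2,3,5,6,7,9} → only 8 remains.
row 6, column 8 = 4: row 6 has {1,2,5,6,8}; col 8 has {1,2,3,5,6,7,8,9}; box has {1,2,3,5,6,7,8,9} → only 4 remains.
row 7, column 3 = 8: row 7 has {1,2,3,4,6,7,9}; col 3 has {1,2,3,5,9}; box has {1,2,3,5,9} → only 8 remains.
row 7, column 5 = 5: row 7 has {1,2,3,4,6,7,8,9}; col 5 has {1,4,8,9}; box has {1,4,7,8,9} → only 5 remains.
row 8, column 3 = 6: row 8 has {4,5,7,8,9}; col 3 has {1,2,3,5,8,9}; box has {1,2,3,5,8,9} → only 6 remains.
row 8, column 6 = 3: row 8 has {4,5,6,7,8,9}; col 6 has {1,2,4,5,7,9}; box has {1,4,5,7,8,9} → only 3 remains.
row 8, column 9 = 1: row 8 has {3,4,5,6,7,8,9}; col 9 has {2,3,4,5,6,7,8,9}; box has {2,3,4,5,6,7,8,9} → only 1 remains.
row 9, column 6 = 6: row 9 has {1,2,3,5,8,9}; col 6 has {1,2,3,4,5,7,9}; box has {1,3,4,5,7,8,9} → only 6 remains.
row 2, column 2 = 1: row 2 has {5,6,7,9}; col 2 has {2,3,4,5,6,7,8,9}; box has {3,5,6,7,8,9} → only 1 remains.
row 2, column 6 = 8: row 2 has {1,5,6,7,9}; col 6 has {1,2,3,4,5,6,7,9}; box has {1,4,5,6,9} → only 8 remains.
row 3, column 1 = 2: row 3 has {1,3,4,5,6,8,9}; col 1 has {1,3,5,6}; box has {1,3,5,6,7,8,9} → only 2 remains.
row 3, column 5 = 7: row 3 has {1,2,3,4,5,6,8,9}; col 5 has {1,4,5,8,9}; box has {1,4,5,6,8,9} → only 7 remains.
row 5, column 3 = 7: row 5 has {2,3,4,5,9}; col 3 has {1,2,3,5,6,8,9}; box has {1,2,3,4,5,6} → only 7 remains.
row 5, column 4 = 1: row 5 has {2,3,4,5,7,9}; col 4 has {4,5,6,8,9}; box has {2,4,5,8,9} → only 1 remains.
row 5, column 5 = 6: row 5 has {1,2,3,4,5,7,9}; col 5 has {1,4,5,7,8,9}; box has {1,2,4,5,8,9} → only 6 remains.
row 6, column 1 = 9: row 6 has {1,2,4,5,6,8}; col 1 has {1,2,3,5,6}; box has {1,2,3,4,5,6,7} → only 9 remains.
row 6, column 5 = 3: row 6 has {1,2,4,5,6,8,9}; col 5 has {1,4,5,6,7,8,9}; box has {1,2,4,5,6,8,9} → only 3 remains.
row 8, column 4 = 2: row 8 has {1,3,4,5,6,7,8,9}; col 4 has {1,4,5,6,8,9}; box has {1,3,4,5,6,7,8,9} → only 2 remains.
row 9, column 3 = 4: row 9 has {1,2,3,5,6,8,9}; col 3 has {1,2,3,5,6,7,8,9}; box has {1,2,3,5,6,8,9} → only 4 remains.
row 2, column 1 = 4: row 2 has {1,5,6,7,8,9}; col 1 has {1,2,3,5,6,9}; box has {1,2,3,5,6,7,8,9} → only 4 remains.
row 2, column 4 = 3: row 2 has {1,4,5,6,7,8,9}; col 4 has {1,2,4,5,6,8,9}; box has {1,4,5,6,7,8,9} → only 3 remains.
row 2, column 5 = 2: row 2 has {1,3,4,5,6,7,8,9}; col 5 has {1,3,4,5,6,7,8,9}; box has {1,3,4,5,6,7,8,9} → only 2 remains.
row 5, column 1 = 8: row 5 has {1,2,3,4,5,6,7,9}; col 1 has {1,2,3,4,5,6,9}; box has {1,2,3,4,5,6,7,9} → only 8 remains.
row 6, column 4 = 7: row 6 has {1,2,3,4,5,6,8,9}; col 4 has {1,2,3,4,5,6,8,9}; box has {1,2,3,4,5,6,8,9} → only 7 remains.
row 9, column 1 = 7: row 9 has {1,2,3,4,5,6,8,9}; col 1 has {1,2,3,4,5,6,8,9}; box has {1,2,3,4,5,6,8,9} → only 7 remains.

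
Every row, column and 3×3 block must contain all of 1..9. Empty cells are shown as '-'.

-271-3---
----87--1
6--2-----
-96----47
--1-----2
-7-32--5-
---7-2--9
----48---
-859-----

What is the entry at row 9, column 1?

7

row 3, column 2 = 1: in row 3, 1 can only go here (every other open cell in that row sees a 1).
row 4, column 1 = 2: in row 4, 2 can only go here (every other open cell in that row sees a 2).
row 4, column 7 = 3: in row 4, 3 can only go here (every other open cell in that row sees a 3).
row 4, column 4 = 8: in row 4, 8 can only go here (every other open cell in that row sees an 8).
row 5, column 5 = 7: in row 5, 7 can only go here (every other open cell in that row sees a 7).
row 8, column 3 = 2: in column 3, 2 can only go here (every other open cell in that column sees a 2).
row 8, column 1 = 9: in row 8, 9 can only go here (every other open cell in that row sees a 9).
row 9, column 1 = 7: in column 1, 7 can only go here (every other open cell in that column sees a 7).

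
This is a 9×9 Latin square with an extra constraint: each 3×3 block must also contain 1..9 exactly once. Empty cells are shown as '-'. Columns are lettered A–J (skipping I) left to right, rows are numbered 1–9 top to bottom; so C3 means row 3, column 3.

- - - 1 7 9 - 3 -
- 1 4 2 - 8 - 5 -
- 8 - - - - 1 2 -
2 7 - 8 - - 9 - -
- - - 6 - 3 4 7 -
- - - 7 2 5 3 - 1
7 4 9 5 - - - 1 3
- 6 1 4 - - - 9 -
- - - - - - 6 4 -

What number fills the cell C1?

5

G1 = 8 (sole candidate).
G2 = 7 (sole candidate).
D3 = 3 (sole candidate).
H4 = 6 (sole candidate).
J4 = 5 (sole candidate).
B6 = 9 (sole candidate).
H6 = 8 (sole candidate).
G7 = 2 (sole candidate).
G8 = 5 (sole candidate).
D9 = 9 (sole candidate).
E2 = 6 (sole candidate).
J2 = 9 (sole candidate).
F3 = 4 (sole candidate).
J3 = 6 (sole candidate).
C4 = 3 (sole candidate).
F4 = 1 (sole candidate).
B5 = 5 (sole candidate).
C5 = 8 (sole candidate).
E5 = 9 (sole candidate).
J5 = 2 (sole candidate).
C6 = 6 (sole candidate).
E7 = 8 (sole candidate).
F7 = 6 (sole candidate).
E8 = 3 (sole candidate).
E9 = 1 (sole candidate).
B1 = 2 (sole candidate).
C1 = 5: row 1 has {1,2,3,7,8,9}; col 3 has {1,3,4,6,8,9}; box has {1,2,4,8} → only 5 remains.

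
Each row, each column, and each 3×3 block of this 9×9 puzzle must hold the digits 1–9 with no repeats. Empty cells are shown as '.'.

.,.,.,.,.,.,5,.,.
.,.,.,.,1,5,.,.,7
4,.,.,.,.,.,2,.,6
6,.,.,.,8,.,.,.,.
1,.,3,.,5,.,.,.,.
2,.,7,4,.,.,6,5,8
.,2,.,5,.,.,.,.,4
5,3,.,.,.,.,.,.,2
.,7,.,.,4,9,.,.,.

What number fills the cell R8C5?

6

R5C9 = 9: row 5 has {1,3,5}; col 9 has {2,4,6,7,8}; box has {5,6,8} → only 9 remains.
R6C2 = 9: row 6 has {2,4,5,6,7,8}; col 2 has {2,3,7}; box has {1,2,3,6,7} → only 9 remains.
R6C5 = 3: row 6 has {2,4,5,6,7,8,9}; col 5 has {1,4,5,8}; box has {4,5,8} → only 3 remains.
R6C6 = 1: row 6 has {2,3,4,5,6,7,8,9}; col 6 has {5,9}; box has {3,4,5,8} → only 1 remains.
R9C1 = 8: row 9 has {4,7,9}; col 1 has {1,2,4,5,6}; box has {2,3,5,7} → only 8 remains.
R7C1 = 9: row 7 has {2,4,5}; col 1 has {1,2,4,5,6,8}; box has {2,3,5,7,8} → only 9 remains.
R2C1 = 3: row 2 has {1,5,7}; col 1 has {1,2,4,5,6,8,9}; box has {4} → only 3 remains.
R1C1 = 7: row 1 has {5}; col 1 has {1,2,3,4,5,6,8,9}; box has {3,4} → only 7 remains.
R4C4 = 9: in row 4, 9 can only go here (every other open cell in that row sees a 9).
R5C2 = 8: in row 5, 8 can only go here (every other open cell in that row sees an 8).
R2C2 = 6: row 2 has {1,3,5,7}; col 2 has {2,3,7,8,9}; box has {3,4,7} → only 6 remains.
R1C2 = 1: row 1 has {5,7}; col 2 has {2,3,6,7,8,9}; box has {3,4,6,7} → only 1 remains.
R1C9 = 3: row 1 has {1,5,7}; col 9 has {2,4,6,7,8,9}; box has {2,5,6,7} → only 3 remains.
R3C2 = 5: row 3 has {2,4,6}; col 2 has {1,2,3,6,7,8,9}; box has {1,3,4,6,7} → only 5 remains.
R4C2 = 4: row 4 has {6,8,9}; col 2 has {1,2,3,5,6,7,8,9}; box has {1,2,3,6,7,8,9} → only 4 remains.
R4C3 = 5: row 4 has {4,6,8,9}; col 3 has {3,7}; box has {1,2,3,4,6,7,8,9} → only 5 remains.
R4C9 = 1: row 4 has {4,5,6,8,9}; col 9 has {2,3,4,6,7,8,9}; box has {5,6,8,9} → only 1 remains.
R9C9 = 5: row 9 has {4,7,8,9}; col 9 has {1,2,3,4,6,7,8,9}; box has {2,4} → only 5 remains.
R3C8 = 1: in row 3, 1 can only go here (every other open cell in that row sees a 1).
R8C3 = 4: in row 8, 4 can only go here (every other open cell in that row sees a 4).
R9C4 = 2: in row 9, 2 can only go here (every other open cell in that row sees a 2).
R2C4 = 8: row 2 has {1,3,5,6,7}; col 4 has {2,4,5,9}; box has {1,5} → only 8 remains.
R1C4 = 6: row 1 has {1,3,5,7}; col 4 has {2,4,5,8,9}; box has {1,5,8} → only 6 remains.
R5C4 = 7: row 5 has {1,3,5,8,9}; col 4 has {2,4,5,6,8,9}; box has {1,3,4,5,8,9} → only 7 remains.
R5C7 = 4: row 5 has {1,3,5,7,8,9}; col 7 has {2,5,6}; box has {1,5,6,8,9} → only 4 remains.
R5C8 = 2: row 5 has {1,3,4,5,7,8,9}; col 8 has {1,5}; box has {1,4,5,6,8,9} → only 2 remains.
R8C4 = 1: row 8 has {2,3,4,5}; col 4 has {2,4,5,6,7,8,9}; box has {2,4,5,9} → only 1 remains.
R2C7 = 9: row 2 has {1,3,5,6,7,8}; col 7 has {2,4,5,6}; box has {1,2,3,5,6,7} → only 9 remains.
R2C8 = 4: row 2 has {1,3,5,6,7,8,9}; col 8 has {1,2,5}; box has {1,2,3,5,6,7,9} → only 4 remains.
R3C4 = 3: row 3 has {1,2,4,5,6}; col 4 has {1,2,4,5,6,7,8,9}; box has {1,5,6,8} → only 3 remains.
R3C6 = 7: row 3 has {1,2,3,4,5,6}; col 6 has {1,5,9}; box has {1,3,5,6,8} → only 7 remains.
R4C6 = 2: row 4 has {1,4,5,6,8,9}; col 6 has {1,5,7,9}; box has {1,3,4,5,7,8,9} → only 2 remains.
R5C6 = 6: row 5 has {1,2,3,4,5,7,8,9}; col 6 has {1,2,5,7,9}; box has {1,2,3,4,5,7,8,9} → only 6 remains.
R8C6 = 8: row 8 has {1,2,3,4,5}; col 6 has {1,2,5,6,7,9}; box has {1,2,4,5,9} → only 8 remains.
R8C7 = 7: row 8 has {1,2,3,4,5,8}; col 7 has {2,4,5,6,9}; box has {2,4,5} → only 7 remains.
R1C6 = 4: row 1 has {1,3,5,6,7}; col 6 has {1,2,5,6,7,8,9}; box has {1,3,5,6,7,8} → only 4 remains.
R1C8 = 8: row 1 has {1,3,4,5,6,7}; col 8 has {1,2,4,5}; box has {1,2,3,4,5,6,7,9} → only 8 remains.
R2C3 = 2: row 2 has {1,3,4,5,6,7,8,9}; col 3 has {3,4,5,7}; box has {1,3,4,5,6,7} → only 2 remains.
R3C5 = 9: row 3 has {1,2,3,4,5,6,7}; col 5 has {1,3,4,5,8}; box has {1,3,4,5,6,7,8} → only 9 remains.
R4C7 = 3: row 4 has {1,2,4,5,6,8,9}; col 7 has {2,4,5,6,7,9}; box has {1,2,4,5,6,8,9} → only 3 remains.
R4C8 = 7: row 4 has {1,2,3,4,5,6,8,9}; col 8 has {1,2,4,5,8}; box has {1,2,3,4,5,6,8,9} → only 7 remains.
R7C6 = 3: row 7 has {2,4,5,9}; col 6 has {1,2,4,5,6,7,8,9}; box has {1,2,4,5,8,9} → only 3 remains.
R7C8 = 6: row 7 has {2,3,4,5,9}; col 8 has {1,2,4,5,7,8}; box has {2,4,5,7} → only 6 remains.
R8C5 = 6: row 8 has {1,2,3,4,5,7,8}; col 5 has {1,3,4,5,8,9}; box has {1,2,3,4,5,8,9} → only 6 remains.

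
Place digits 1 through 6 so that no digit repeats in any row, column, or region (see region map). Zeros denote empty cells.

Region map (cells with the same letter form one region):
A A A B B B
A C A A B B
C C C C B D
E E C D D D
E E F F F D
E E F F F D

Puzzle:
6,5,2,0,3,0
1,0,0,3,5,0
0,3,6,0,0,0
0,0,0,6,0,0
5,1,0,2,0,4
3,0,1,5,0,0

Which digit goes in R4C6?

R1C6 = 1: row 1 has {2,3,5,6}; col 6 has {4}; region has {3,5} → only 1 remains.
R2C3 = 4: row 2 has {1,3,5}; col 3 has {1,2,6}; region has {1,2,3,5,6} → only 4 remains.
R4C3 = 5: row 4 has {6}; col 3 has {1,2,4,6}; region has {3,6} → only 5 remains.
R5C3 = 3: row 5 has {1,2,4,5}; col 3 has {1,2,4,5,6}; region has {1,2,5} → only 3 remains.
R5C5 = 6: row 5 has {1,2,3,4,5}; col 5 has {3,5}; region has {1,2,3,5} → only 6 remains.
R6C5 = 4: row 6 has {1,3,5}; col 5 has {3,5,6}; region has {1,2,3,5,6} → only 4 remains.
R6C6 = 2: row 6 has {1,3,4,5}; col 6 has {1,4}; region has {4,6} → only 2 remains.
R1C4 = 4: row 1 has {1,2,3,5,6}; col 4 has {2,3,5,6}; region has {1,3,5} → only 4 remains.
R2C2 = 2: row 2 has {1,3,4,5}; col 2 has {1,3,5}; region has {3,5,6} → only 2 remains.
R2C6 = 6: row 2 has {1,2,3,4,5}; col 6 has {1,2,4}; region has {1,3,4,5} → only 6 remains.
R3C1 = 4: row 3 has {3,6}; col 1 has {1,3,5,6}; region has {2,3,5,6} → only 4 remains.
R3C4 = 1: row 3 has {3,4,6}; col 4 has {2,3,4,5,6}; region has {2,3,4,5,6} → only 1 remains.
R3C5 = 2: row 3 has {1,3,4,6}; col 5 has {3,4,5,6}; region has {1,3,4,5,6} → only 2 remains.
R3C6 = 5: row 3 has {1,2,3,4,6}; col 6 has {1,2,4,6}; region has {2,4,6} → only 5 remains.
R4C1 = 2: row 4 has {5,6}; col 1 has {1,3,4,5,6}; region has {1,3,5} → only 2 remains.
R4C2 = 4: row 4 has {2,5,6}; col 2 has {1,2,3,5}; region has {1,2,3,5} → only 4 remains.
R4C5 = 1: row 4 has {2,4,5,6}; col 5 has {2,3,4,5,6}; region has {2,4,5,6} → only 1 remains.
R4C6 = 3: row 4 has {1,2,4,5,6}; col 6 has {1,2,4,5,6}; region has {1,2,4,5,6} → only 3 remains.

3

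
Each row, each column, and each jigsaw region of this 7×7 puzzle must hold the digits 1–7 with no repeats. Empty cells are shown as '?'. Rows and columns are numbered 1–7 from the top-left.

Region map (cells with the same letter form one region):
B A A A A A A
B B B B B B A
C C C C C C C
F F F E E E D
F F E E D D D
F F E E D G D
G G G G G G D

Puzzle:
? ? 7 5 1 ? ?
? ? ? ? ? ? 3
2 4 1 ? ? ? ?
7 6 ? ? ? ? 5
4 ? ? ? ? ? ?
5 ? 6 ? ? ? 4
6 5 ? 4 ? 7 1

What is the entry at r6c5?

7

r1c1 = 3: row 1 has {1,5,7}; col 1 has {2,4,5,6,7}; region has {} → only 3 remains.
r1c2 = 2: row 1 has {1,3,5,7}; col 2 has {4,5,6}; region has {1,3,5,7} → only 2 remains.
r1c7 = 6: row 1 has {1,2,3,5,7}; col 7 has {1,3,4,5}; region has {1,2,3,5,7} → only 6 remains.
r2c1 = 1: row 2 has {3}; col 1 has {2,3,4,5,6,7}; region has {3} → only 1 remains.
r2c2 = 7: row 2 has {1,3}; col 2 has {2,4,5,6}; region has {1,3} → only 7 remains.
r3c7 = 7: row 3 has {1,2,4}; col 7 has {1,3,4,5,6}; region has {1,2,4} → only 7 remains.
r5c7 = 2: row 5 has {4}; col 7 has {1,3,4,5,6,7}; region has {1,4,5} → only 2 remains.
r1c6 = 4: row 1 has {1,2,3,5,6,7}; col 6 has {7}; region has {1,2,3,5,6,7} → only 4 remains.
r4c5 = 4: in row 4, 4 can only go here (every other open cell in that row sees a 4).
r2c3 = 4: in row 2, 4 can only go here (every other open cell in that row sees a 4).
r5c3 = 5: in row 5, 5 can only go here (every other open cell in that row sees a 5).
r4c3 = 2: in region F, 2 can only go here (every other open cell in that region sees a 2).
r7c3 = 3: row 7 has {1,4,5,6,7}; col 3 has {1,2,4,5,6,7}; region has {4,5,6,7} → only 3 remains.
r7c5 = 2: row 7 has {1,3,4,5,6,7}; col 5 has {1,4}; region has {3,4,5,6,7} → only 2 remains.
r6c6 = 1: row 6 has {4,5,6}; col 6 has {4,7}; region has {2,3,4,5,6,7} → only 1 remains.
r4c6 = 3: row 4 has {2,4,5,6,7}; col 6 has {1,4,7}; region has {4,5,6} → only 3 remains.
r5c6 = 6: row 5 has {2,4,5}; col 6 has {1,3,4,7}; region has {1,2,4,5} → only 6 remains.
r6c2 = 3: row 6 has {1,4,5,6}; col 2 has {2,4,5,6,7}; region has {2,4,5,6,7} → only 3 remains.
r6c5 = 7: row 6 has {1,3,4,5,6}; col 5 has {1,2,4}; region has {1,2,4,5,6} → only 7 remains.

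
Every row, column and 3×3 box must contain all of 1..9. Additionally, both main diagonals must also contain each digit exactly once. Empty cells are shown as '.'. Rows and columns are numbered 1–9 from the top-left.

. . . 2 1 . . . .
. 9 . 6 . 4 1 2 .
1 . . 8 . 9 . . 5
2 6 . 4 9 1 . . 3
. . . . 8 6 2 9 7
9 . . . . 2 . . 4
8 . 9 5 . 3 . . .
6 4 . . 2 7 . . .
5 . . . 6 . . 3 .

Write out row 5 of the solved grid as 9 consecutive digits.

451386297

row 1, column 6 = 5: row 1 has {1,2}; col 6 has {1,2,3,4,6,7,9}; box has {1,2,4,6,8,9} → only 5 remains.
row 1, column 9 = 6: row 1 has {1,2,5}; col 9 has {3,4,5,7}; box has {1,2,5}; anti-diagonal has {1,2,4,5,8,9} → only 6 remains.
row 2, column 9 = 8: row 2 has {1,2,4,6,9}; col 9 has {3,4,5,6,7}; box has {1,2,5,6} → only 8 remains.
row 5, column 4 = 3: row 5 has {2,6,7,8,9}; col 4 has {2,4,5,6,8}; box has {1,2,4,6,8,9} → only 3 remains.
row 6, column 4 = 7: row 6 has {2,4,9}; col 4 has {2,3,4,5,6,8}; box has {1,2,3,4,6,8,9}; anti-diagonal has {1,2,4,5,6,8,9} → only 7 remains.
row 6, column 5 = 5: row 6 has {2,4,7,9}; col 5 has {1,2,6,8,9}; box has {1,2,3,4,6,7,8,9} → only 5 remains.
row 7, column 5 = 4: row 7 has {3,5,8,9}; col 5 has {1,2,5,6,8,9}; box has {2,3,5,6,7} → only 4 remains.
row 9, column 6 = 8: row 9 has {3,5,6}; col 6 has {1,2,3,4,5,6,7,9}; box has {2,3,4,5,6,7} → only 8 remains.
row 9, column 9 = 1: row 9 has {3,5,6,8}; col 9 has {3,4,5,6,7,8}; box has {3}; main diagonal has {2,4,8,9} → only 1 remains.
row 3, column 7 = 3: row 3 has {1,5,8,9}; col 7 has {1,2}; box has {1,2,5,6,8}; anti-diagonal has {1,2,4,5,6,7,8,9} → only 3 remains.
row 5, column 1 = 4: row 5 has {2,3,6,7,8,9}; col 1 has {1,2,5,6,8,9}; box has {2,6,9} → only 4 remains.
row 7, column 9 = 2: row 7 has {3,4,5,8,9}; col 9 has {1,3,4,5,6,7,8}; box has {1,3} → only 2 remains.
row 8, column 8 = 5: row 8 has {2,4,6,7}; col 8 has {2,3,9}; box has {1,2,3}; main diagonal has {1,2,4,8,9} → only 5 remains.
row 8, column 9 = 9: row 8 has {2,4,5,6,7}; col 9 has {1,2,3,4,5,6,7,8}; box has {1,2,3,5} → only 9 remains.
row 9, column 4 = 9: row 9 has {1,3,5,6,8}; col 4 has {2,3,4,5,6,7,8}; box has {2,3,4,5,6,7,8} → only 9 remains.
row 3, column 5 = 7: row 3 has {1,3,5,8,9}; col 5 has {1,2,4,5,6,8,9}; box has {1,2,4,5,6,8,9} → only 7 remains.
row 3, column 8 = 4: row 3 has {1,3,5,7,8,9}; col 8 has {2,3,5,9}; box has {1,2,3,5,6,8} → only 4 remains.
row 4, column 8 = 8: row 4 has {1,2,3,4,6,9}; col 8 has {2,3,4,5,9}; box has {2,3,4,7,9} → only 8 remains.
row 6, column 7 = 6: row 6 has {2,4,5,7,9}; col 7 has {1,2,3}; box has {2,3,4,7,8,9} → only 6 remains.
row 6, column 8 = 1: row 6 has {2,4,5,6,7,9}; col 8 has {2,3,4,5,8,9}; box has {2,3,4,6,7,8,9} → only 1 remains.
row 7, column 7 = 7: row 7 has {2,3,4,5,8,9}; col 7 has {1,2,3,6}; box has {1,2,3,5,9}; main diagonal has {1,2,4,5,8,9} → only 7 remains.
row 7, column 8 = 6: row 7 has {2,3,4,5,7,8,9}; col 8 has {1,2,3,4,5,8,9}; box has {1,2,3,5,7,9} → only 6 remains.
row 8, column 4 = 1: row 8 has {2,4,5,6,7,9}; col 4 has {2,3,4,5,6,7,8,9}; box has {2,3,4,5,6,7,8,9} → only 1 remains.
row 8, column 7 = 8: row 8 has {1,2,4,5,6,7,9}; col 7 has {1,2,3,6,7}; box has {1,2,3,5,6,7,9} → only 8 remains.
row 9, column 7 = 4: row 9 has {1,3,5,6,8,9}; col 7 has {1,2,3,6,7,8}; box has {1,2,3,5,6,7,8,9} → only 4 remains.
row 1, column 1 = 3: row 1 has {1,2,5,6}; col 1 has {1,2,4,5,6,8,9}; box has {1,9}; main diagonal has {1,2,4,5,7,8,9} → only 3 remains.
row 1, column 7 = 9: row 1 has {1,2,3,5,6}; col 7 has {1,2,3,4,6,7,8}; box has {1,2,3,4,5,6,8} → only 9 remains.
row 1, column 8 = 7: row 1 has {1,2,3,5,6,9}; col 8 has {1,2,3,4,5,6,8,9}; box has {1,2,3,4,5,6,8,9} → only 7 remains.
row 2, column 1 = 7: row 2 has {1,2,4,6,8,9}; col 1 has {1,2,3,4,5,6,8,9}; box has {1,3,9} → only 7 remains.
row 2, column 3 = 5: row 2 has {1,2,4,6,7,8,9}; col 3 has {9}; box has {1,3,7,9} → only 5 remains.
row 2, column 5 = 3: row 2 has {1,2,4,5,6,7,8,9}; col 5 has {1,2,4,5,6,7,8,9}; box has {1,2,4,5,6,7,8,9} → only 3 remains.
row 3, column 2 = 2: row 3 has {1,3,4,5,7,8,9}; col 2 has {4,6,9}; box has {1,3,5,7,9} → only 2 remains.
row 3, column 3 = 6: row 3 has {1,2,3,4,5,7,8,9}; col 3 has {5,9}; box has {1,2,3,5,7,9}; main diagonal has {1,2,3,4,5,7,8,9} → only 6 remains.
row 4, column 3 = 7: row 4 has {1,2,3,4,6,8,9}; col 3 has {5,6,9}; box has {2,4,6,9} → only 7 remains.
row 4, column 7 = 5: row 4 has {1,2,3,4,6,7,8,9}; col 7 has {1,2,3,4,6,7,8,9}; box has {1,2,3,4,6,7,8,9} → only 5 remains.
row 5, column 3 = 1: row 5 has {2,3,4,6,7,8,9}; col 3 has {5,6,7,9}; box has {2,4,6,7,9} → only 1 remains.
row 7, column 2 = 1: row 7 has {2,3,4,5,6,7,8,9}; col 2 has {2,4,6,9}; box has {4,5,6,8,9} → only 1 remains.
row 8, column 3 = 3: row 8 has {1,2,4,5,6,7,8,9}; col 3 has {1,5,6,7,9}; box has {1,4,5,6,8,9} → only 3 remains.
row 9, column 2 = 7: row 9 has {1,3,4,5,6,8,9}; col 2 has {1,2,4,6,9}; box has {1,3,4,5,6,8,9} → only 7 remains.
row 9, column 3 = 2: row 9 has {1,3,4,5,6,7,8,9}; col 3 has {1,3,5,6,7,9}; box has {1,3,4,5,6,7,8,9} → only 2 remains.
row 1, column 2 = 8: row 1 has {1,2,3,5,6,7,9}; col 2 has {1,2,4,6,7,9}; box has {1,2,3,5,6,7,9} → only 8 remains.
row 1, column 3 = 4: row 1 has {1,2,3,5,6,7,8,9}; col 3 has {1,2,3,5,6,7,9}; box has {1,2,3,5,6,7,8,9} → only 4 remains.
row 5, column 2 = 5: row 5 has {1,2,3,4,6,7,8,9}; col 2 has {1,2,4,6,7,8,9}; box has {1,2,4,6,7,9} → only 5 remains.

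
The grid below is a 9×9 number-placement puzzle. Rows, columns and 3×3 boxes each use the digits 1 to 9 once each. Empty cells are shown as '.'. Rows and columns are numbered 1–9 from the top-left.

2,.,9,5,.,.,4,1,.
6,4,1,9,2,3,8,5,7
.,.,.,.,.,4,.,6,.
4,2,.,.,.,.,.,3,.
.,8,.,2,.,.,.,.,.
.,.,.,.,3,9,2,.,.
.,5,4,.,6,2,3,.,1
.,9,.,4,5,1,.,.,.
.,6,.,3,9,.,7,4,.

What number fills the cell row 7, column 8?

row 1, column 9 = 3: row 1 has {1,2,4,5,9}; col 9 has {1,7}; box has {1,4,5,6,7,8} → only 3 remains.
row 3, column 7 = 9: row 3 has {4,6}; col 7 has {2,3,4,7,8}; box has {1,3,4,5,6,7,8} → only 9 remains.
row 3, column 9 = 2: row 3 has {4,6,9}; col 9 has {1,3,7}; box has {1,3,4,5,6,7,8,9} → only 2 remains.
row 8, column 7 = 6: row 8 has {1,4,5,9}; col 7 has {2,3,4,7,8,9}; box has {1,3,4,7} → only 6 remains.
row 8, column 9 = 8: row 8 has {1,4,5,6,9}; col 9 has {1,2,3,7}; box has {1,3,4,6,7} → only 8 remains.
row 9, column 6 = 8: row 9 has {3,4,6,7,9}; col 6 has {1,2,3,4,9}; box has {1,2,3,4,5,6,9} → only 8 remains.
row 9, column 9 = 5: row 9 has {3,4,6,7,8,9}; col 9 has {1,2,3,7,8}; box has {1,3,4,6,7,8} → only 5 remains.
row 1, column 2 = 7: row 1 has {1,2,3,4,5,9}; col 2 has {2,4,5,6,8,9}; box has {1,2,4,6,9} → only 7 remains.
row 1, column 5 = 8: row 1 has {1,2,3,4,5,7,9}; col 5 has {2,3,5,6,9}; box has {2,3,4,5,9} → only 8 remains.
row 1, column 6 = 6: row 1 has {1,2,3,4,5,7,8,9}; col 6 has {1,2,3,4,8,9}; box has {2,3,4,5,8,9} → only 6 remains.
row 3, column 2 = 3: row 3 has {2,4,6,9}; col 2 has {2,4,5,6,7,8,9}; box has {1,2,4,6,7,9} → only 3 remains.
row 6, column 2 = 1: row 6 has {2,3,9}; col 2 has {2,3,4,5,6,7,8,9}; box has {2,4,8} → only 1 remains.
row 7, column 4 = 7: row 7 has {1,2,3,4,5,6}; col 4 has {2,3,4,5,9}; box has {1,2,3,4,5,6,8,9} → only 7 remains.
row 7, column 8 = 9: row 7 has {1,2,3,4,5,6,7}; col 8 has {1,3,4,5,6}; box has {1,3,4,5,6,7,8} → only 9 remains.

9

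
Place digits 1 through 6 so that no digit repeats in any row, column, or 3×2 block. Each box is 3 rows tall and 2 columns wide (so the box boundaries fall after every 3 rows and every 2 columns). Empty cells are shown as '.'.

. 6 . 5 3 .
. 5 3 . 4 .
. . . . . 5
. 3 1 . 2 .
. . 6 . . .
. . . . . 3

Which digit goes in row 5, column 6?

row 4, column 4 = 4: row 4 has {1,2,3}; col 4 has {5}; box has {1,6} → only 4 remains.
row 4, column 6 = 6: row 4 has {1,2,3,4}; col 6 has {3,5}; box has {2,3} → only 6 remains.
row 6, column 4 = 2: row 6 has {3}; col 4 has {4,5}; box has {1,4,6} → only 2 remains.
row 4, column 1 = 5: row 4 has {1,2,3,4,6}; col 1 has {}; box has {3} → only 5 remains.
row 5, column 4 = 3: row 5 has {6}; col 4 has {2,4,5}; box has {1,2,4,6} → only 3 remains.
row 6, column 3 = 5: row 6 has {2,3}; col 3 has {1,3,6}; box has {1,2,3,4,6} → only 5 remains.
row 6, column 5 = 1: row 6 has {2,3,5}; col 5 has {2,3,4}; box has {2,3,6} → only 1 remains.
row 3, column 5 = 6: row 3 has {5}; col 5 has {1,2,3,4}; box has {3,4,5} → only 6 remains.
row 5, column 5 = 5: row 5 has {3,6}; col 5 has {1,2,3,4,6}; box has {1,2,3,6} → only 5 remains.
row 5, column 6 = 4: row 5 has {3,5,6}; col 6 has {3,5,6}; box has {1,2,3,5,6} → only 4 remains.

4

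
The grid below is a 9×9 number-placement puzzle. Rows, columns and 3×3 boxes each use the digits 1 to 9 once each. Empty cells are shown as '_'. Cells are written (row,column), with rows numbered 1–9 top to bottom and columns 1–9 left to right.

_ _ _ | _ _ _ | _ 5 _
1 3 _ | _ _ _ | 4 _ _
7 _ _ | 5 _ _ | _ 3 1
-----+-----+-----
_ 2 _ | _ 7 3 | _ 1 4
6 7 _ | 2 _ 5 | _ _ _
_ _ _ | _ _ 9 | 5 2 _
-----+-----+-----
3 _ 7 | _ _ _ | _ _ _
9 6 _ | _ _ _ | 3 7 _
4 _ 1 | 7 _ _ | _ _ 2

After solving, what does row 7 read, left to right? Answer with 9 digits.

(6,1) = 8 (sole candidate).
(1,1) = 2 (sole candidate).
(4,1) = 5 (sole candidate).
(4,3) = 9 (sole candidate).
(2,3) = 5 (hidden single in row 2).
(5,5) = 1 (hidden single in row 5).
(5,3) = 4 (hidden single in row 5).
(6,2) = 1 (sole candidate).
(6,3) = 3 (sole candidate).
(5,9) = 3 (hidden single in row 5).
(6,9) = 7 (hidden single in row 6).
(2,6) = 7 (hidden single in row 2).
(1,7) = 7 (hidden single in row 1).
(2,5) = 2 (hidden single in row 2).
(3,7) = 2 (hidden single in row 3).
(7,6) = 2: in row 7, 2 can only go here (every other open cell in that row sees a 2).
(8,3) = 2 (hidden single in row 8).
(9,5) = 3 (hidden single in row 9).
(1,4) = 3 (hidden single in row 1).
(1,6) = 1 (hidden single in row 1).
(8,4) = 1 (hidden single in row 8).
(7,7) = 1: in row 7, 1 can only go here (every other open cell in that row sees a 1).
(9,2) = 5 (hidden single in row 9).
(7,2) = 8: row 7 has {1,2,3,7}; col 2 has {1,2,3,5,6,7}; box has {1,2,3,4,5,6,7,9} → only 8 remains.
(7,8) = 4: in column 8, 4 can only go here (every other open cell in that column sees a 4).
(6,4) = 4 (hidden single in column 4).
(6,5) = 6 (sole candidate).
(4,4) = 8 (sole candidate).
(4,7) = 6 (sole candidate).
Singles propagation stalls; (7,4) is still open with candidates {6,9}.
  Try (7,4) = 9: this forces (2,4)=6, (7,5)=5, (7,9)=6; then column 8 has no cell left for 6 — contradiction.
So (7,4) = 6.
(2,4) = 9 (sole candidate).
(9,6) = 8 (sole candidate).
(9,7) = 9 (sole candidate).
(9,8) = 6 (sole candidate).
(2,8) = 8 (sole candidate).
(2,9) = 6 (sole candidate).
(5,7) = 8 (sole candidate).
(5,8) = 9 (sole candidate).
(7,9) = 5: row 7 has {1,2,3,4,6,7,8}; col 9 has {1,2,3,4,6,7}; box has {1,2,3,4,6,7,9} → only 5 remains.
(8,6) = 4 (sole candidate).
(8,9) = 8 (sole candidate).
(1,9) = 9 (sole candidate).
(3,6) = 6 (sole candidate).
(7,5) = 9: row 7 has {1,2,3,4,5,6,7,8}; col 5 has {1,2,3,6,7}; box has {1,2,3,4,6,7,8} → only 9 remains.

387692145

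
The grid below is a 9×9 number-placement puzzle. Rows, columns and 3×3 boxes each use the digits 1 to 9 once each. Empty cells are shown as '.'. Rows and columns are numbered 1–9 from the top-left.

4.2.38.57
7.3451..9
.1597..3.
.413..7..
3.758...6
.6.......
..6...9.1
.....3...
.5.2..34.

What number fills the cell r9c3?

9

r1c2 = 9: row 1 has {2,3,4,5,7,8}; col 2 has {1,4,5,6}; box has {1,2,3,4,5,7} → only 9 remains.
r1c4 = 6: row 1 has {2,3,4,5,7,8,9}; col 4 has {2,3,4,5,9}; box has {1,3,4,5,7,8,9} → only 6 remains.
r1c7 = 1: row 1 has {2,3,4,5,6,7,8,9}; col 7 has {3,7,9}; box has {3,5,7,9} → only 1 remains.
r2c2 = 8: row 2 has {1,3,4,5,7,9}; col 2 has {1,4,5,6,9}; box has {1,2,3,4,5,7,9} → only 8 remains.
r3c1 = 6: row 3 has {1,3,5,7,9}; col 1 has {3,4,7}; box has {1,2,3,4,5,7,8,9} → only 6 remains.
r3c6 = 2: row 3 has {1,3,5,6,7,9}; col 6 has {1,3,8}; box has {1,3,4,5,6,7,8,9} → only 2 remains.
r5c2 = 2: row 5 has {3,5,6,7,8}; col 2 has {1,4,5,6,8,9}; box has {1,3,4,6,7} → only 2 remains.
r5c7 = 4: row 5 has {2,3,5,6,7,8}; col 7 has {1,3,7,9}; box has {6,7} → only 4 remains.
r7c5 = 4: row 7 has {1,6,9}; col 5 has {3,5,7,8}; box has {2,3} → only 4 remains.
r8c2 = 7: row 8 has {3}; col 2 has {1,2,4,5,6,8,9}; box has {5,6} → only 7 remains.
r9c9 = 8: row 9 has {2,3,4,5}; col 9 has {1,6,7,9}; box has {1,3,4,9} → only 8 remains.
r3c7 = 8: row 3 has {1,2,3,5,6,7,9}; col 7 has {1,3,4,7,9}; box has {1,3,5,7,9} → only 8 remains.
r3c9 = 4: row 3 has {1,2,3,5,6,7,8,9}; col 9 has {1,6,7,8,9}; box has {1,3,5,7,8,9} → only 4 remains.
r5c6 = 9: row 5 has {2,3,4,5,6,7,8}; col 6 has {1,2,3,8}; box has {3,5,8} → only 9 remains.
r5c8 = 1: row 5 has {2,3,4,5,6,7,8,9}; col 8 has {3,4,5}; box has {4,6,7} → only 1 remains.
r7c2 = 3: row 7 has {1,4,6,9}; col 2 has {1,2,4,5,6,7,8,9}; box has {5,6,7} → only 3 remains.
r9c3 = 9: row 9 has {2,3,4,5,8}; col 3 has {1,2,3,5,6,7}; box has {3,5,6,7} → only 9 remains.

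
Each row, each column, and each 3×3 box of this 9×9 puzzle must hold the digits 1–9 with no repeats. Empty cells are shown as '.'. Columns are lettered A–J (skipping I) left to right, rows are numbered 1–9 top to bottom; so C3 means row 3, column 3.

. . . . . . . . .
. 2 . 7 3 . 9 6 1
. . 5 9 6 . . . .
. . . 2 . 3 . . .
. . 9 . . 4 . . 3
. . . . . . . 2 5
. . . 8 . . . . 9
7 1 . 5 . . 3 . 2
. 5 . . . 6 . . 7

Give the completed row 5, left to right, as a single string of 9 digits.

F8 = 9: row 8 has {1,2,3,5,7}; col 6 has {3,4,6}; box has {5,6,8} → only 9 remains.
E8 = 4: row 8 has {1,2,3,5,7,9}; col 5 has {3,6}; box has {5,6,8,9} → only 4 remains.
H8 = 8: row 8 has {1,2,3,4,5,7,9}; col 8 has {2,6}; box has {2,3,7,9} → only 8 remains.
C8 = 6: row 8 has {1,2,3,4,5,7,8,9}; col 3 has {5,9}; box has {1,5,7} → only 6 remains.
F2 = 5: in row 2, 5 can only go here (every other open cell in that row sees a 5).
A5 = 2: in row 5, 2 can only go here (every other open cell in that row sees a 2).
E5 = 5: in row 5, 5 can only go here (every other open cell in that row sees a 5).
A4 = 5: in row 4, 5 can only go here (every other open cell in that row sees a 5).
E6 = 9: in row 6, 9 can only go here (every other open cell in that row sees a 9).
H4 = 9: in row 4, 9 can only go here (every other open cell in that row sees a 9).
G7 = 6: in row 7, 6 can only go here (every other open cell in that row sees a 6).
H7 = 5: in row 7, 5 can only go here (every other open cell in that row sees a 5).
G1 = 5: in row 1, 5 can only go here (every other open cell in that row sees a 5).
A9 = 9: in row 9, 9 can only go here (every other open cell in that row sees a 9).
B1 = 9: in row 1, 9 can only go here (every other open cell in that row sees a 9).
A1 = 6: in row 1, 6 can only go here (every other open cell in that row sees a 6).
C9 = 8: in row 9, 8 can only go here (every other open cell in that row sees an 8).
C2 = 4: row 2 has {1,2,3,5,6,7,9}; col 3 has {5,6,8,9}; box has {2,5,6,9} → only 4 remains.
A2 = 8: row 2 has {1,2,3,4,5,6,7,9}; col 1 has {2,5,6,7,9}; box has {2,4,5,6,9} → only 8 remains.
E9 = 2: in row 9, 2 can only go here (every other open cell in that row sees a 2).
D9 = 3: in row 9, 3 can only go here (every other open cell in that row sees a 3).
F1 = 2: in row 1, 2 can only go here (every other open cell in that row sees a 2).
G3 = 2: in row 3, 2 can only go here (every other open cell in that row sees a 2).
C7 = 2: in row 7, 2 can only go here (every other open cell in that row sees a 2).
D1 = 4: in column 4, 4 can only go here (every other open cell in that column sees a 4).
J1 = 8: row 1 has {2,4,5,6,9}; col 9 has {1,2,3,5,7,9}; box has {1,2,5,6,9} → only 8 remains.
J3 = 4: row 3 has {2,5,6,9}; col 9 has {1,2,3,5,7,8,9}; box has {1,2,5,6,8,9} → only 4 remains.
J4 = 6: row 4 has {2,3,5,9}; col 9 has {1,2,3,4,5,7,8,9}; box has {2,3,5,9} → only 6 remains.
E1 = 1: row 1 has {2,4,5,6,8,9}; col 5 has {2,3,4,5,6,9}; box has {2,3,4,5,6,7,9} → only 1 remains.
F3 = 8: row 3 has {2,4,5,6,9}; col 6 has {2,3,4,5,6,9}; box has {1,2,3,4,5,6,7,9} → only 8 remains.
E7 = 7: row 7 has {2,5,6,8,9}; col 5 has {1,2,3,4,5,6,9}; box has {2,3,4,5,6,8,9} → only 7 remains.
F7 = 1: row 7 has {2,5,6,7,8,9}; col 6 has {2,3,4,5,6,8,9}; box has {2,3,4,5,6,7,8,9} → only 1 remains.
E4 = 8: row 4 has {2,3,5,6,9}; col 5 has {1,2,3,4,5,6,7,9}; box has {2,3,4,5,9} → only 8 remains.
F6 = 7: row 6 has {2,5,9}; col 6 has {1,2,3,4,5,6,8,9}; box has {2,3,4,5,8,9} → only 7 remains.
A3 = 1: in row 3, 1 can only go here (every other open cell in that row sees a 1).
H9 = 4: in column 8, 4 can only go here (every other open cell in that column sees a 4).
G9 = 1: row 9 has {2,3,4,5,6,7,8,9}; col 7 has {2,3,5,6,9}; box has {2,3,4,5,6,7,8,9} → only 1 remains.
C4 = 1: in row 4, 1 can only go here (every other open cell in that row sees a 1).
C6 = 3: row 6 has {2,5,7,9}; col 3 has {1,2,4,5,6,8,9}; box has {1,2,5,9} → only 3 remains.
C1 = 7: row 1 has {1,2,4,5,6,8,9}; col 3 has {1,2,3,4,5,6,8,9}; box has {1,2,4,5,6,8,9} → only 7 remains.
H1 = 3: row 1 has {1,2,4,5,6,7,8,9}; col 8 has {2,4,5,6,8,9}; box has {1,2,4,5,6,8,9} → only 3 remains.
B3 = 3: row 3 has {1,2,4,5,6,8,9}; col 2 has {1,2,5,9}; box has {1,2,4,5,6,7,8,9} → only 3 remains.
H3 = 7: row 3 has {1,2,3,4,5,6,8,9}; col 8 has {2,3,4,5,6,8,9}; box has {1,2,3,4,5,6,8,9} → only 7 remains.
H5 = 1: row 5 has {2,3,4,5,9}; col 8 has {2,3,4,5,6,7,8,9}; box has {2,3,5,6,9} → only 1 remains.
A6 = 4: row 6 has {2,3,5,7,9}; col 1 has {1,2,5,6,7,8,9}; box has {1,2,3,5,9} → only 4 remains.
G6 = 8: row 6 has {2,3,4,5,7,9}; col 7 has {1,2,3,5,6,9}; box has {1,2,3,5,6,9} → only 8 remains.
A7 = 3: row 7 has {1,2,5,6,7,8,9}; col 1 has {1,2,4,5,6,7,8,9}; box has {1,2,5,6,7,8,9} → only 3 remains.
B7 = 4: row 7 has {1,2,3,5,6,7,8,9}; col 2 has {1,2,3,5,9}; box has {1,2,3,5,6,7,8,9} → only 4 remains.
B4 = 7: row 4 has {1,2,3,5,6,8,9}; col 2 has {1,2,3,4,5,9}; box has {1,2,3,4,5,9} → only 7 remains.
G4 = 4: row 4 has {1,2,3,5,6,7,8,9}; col 7 has {1,2,3,5,6,8,9}; box has {1,2,3,5,6,8,9} → only 4 remains.
D5 = 6: row 5 has {1,2,3,4,5,9}; col 4 has {2,3,4,5,7,8,9}; box has {2,3,4,5,7,8,9} → only 6 remains.
G5 = 7: row 5 has {1,2,3,4,5,6,9}; col 7 has {1,2,3,4,5,6,8,9}; box has {1,2,3,4,5,6,8,9} → only 7 remains.
B6 = 6: row 6 has {2,3,4,5,7,8,9}; col 2 has {1,2,3,4,5,7,9}; box has {1,2,3,4,5,7,9} → only 6 remains.
D6 = 1: row 6 has {2,3,4,5,6,7,8,9}; col 4 has {2,3,4,5,6,7,8,9}; box has {2,3,4,5,6,7,8,9} → only 1 remains.
B5 = 8: row 5 has {1,2,3,4,5,6,7,9}; col 2 has {1,2,3,4,5,6,7,9}; box has {1,2,3,4,5,6,7,9} → only 8 remains.

289654713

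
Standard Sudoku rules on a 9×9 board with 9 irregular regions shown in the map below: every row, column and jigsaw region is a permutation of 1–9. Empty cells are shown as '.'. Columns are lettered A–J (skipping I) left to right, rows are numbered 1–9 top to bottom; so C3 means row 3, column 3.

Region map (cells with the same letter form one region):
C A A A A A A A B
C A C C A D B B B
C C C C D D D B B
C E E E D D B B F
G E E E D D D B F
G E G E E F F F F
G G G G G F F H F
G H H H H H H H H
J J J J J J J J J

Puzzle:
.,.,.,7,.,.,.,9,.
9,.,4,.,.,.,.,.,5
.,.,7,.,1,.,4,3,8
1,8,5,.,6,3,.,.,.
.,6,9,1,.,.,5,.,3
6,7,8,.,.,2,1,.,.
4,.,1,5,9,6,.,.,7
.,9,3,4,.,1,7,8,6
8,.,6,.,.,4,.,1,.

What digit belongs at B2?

C1 = 2 (sole candidate).
F3 = 9 (sole candidate).
D4 = 2 (sole candidate).
G4 = 9 (sole candidate).
J4 = 4 (sole candidate).
D6 = 3 (sole candidate).
E6 = 4 (sole candidate).
H6 = 5 (sole candidate).
J6 = 9 (sole candidate).
G7 = 8 (sole candidate).
H7 = 2 (sole candidate).
A8 = 2 (sole candidate).
E8 = 5 (sole candidate).
D9 = 9 (sole candidate).
J9 = 2 (sole candidate).
J1 = 1 (sole candidate).
A3 = 5 (sole candidate).
B3 = 2 (sole candidate).
D3 = 6 (sole candidate).
H4 = 7 (sole candidate).
A5 = 7 (sole candidate).
F5 = 8 (sole candidate).
H5 = 4 (sole candidate).
B7 = 3 (sole candidate).
B9 = 5 (sole candidate).
G9 = 3 (sole candidate).
A1 = 3 (sole candidate).
B1 = 4 (sole candidate).
E1 = 8 (sole candidate).
F1 = 5 (sole candidate).
G1 = 6 (sole candidate).
B2 = 1: row 2 has {4,5,9}; col 2 has {2,3,4,5,6,7,8,9}; region has {2,4,5,6,7,8,9} → only 1 remains.

1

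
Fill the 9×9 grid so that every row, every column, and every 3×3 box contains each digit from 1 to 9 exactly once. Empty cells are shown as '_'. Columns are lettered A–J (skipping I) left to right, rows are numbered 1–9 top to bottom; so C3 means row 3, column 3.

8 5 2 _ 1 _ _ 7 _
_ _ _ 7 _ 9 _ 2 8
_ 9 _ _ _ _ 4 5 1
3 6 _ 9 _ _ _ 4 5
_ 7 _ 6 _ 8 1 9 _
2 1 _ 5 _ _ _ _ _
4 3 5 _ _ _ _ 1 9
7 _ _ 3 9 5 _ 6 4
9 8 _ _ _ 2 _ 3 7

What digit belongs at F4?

1

D1 = 4: row 1 has {1,2,5,7,8}; col 4 has {3,5,6,7,9}; box has {1,7,9} → only 4 remains.
B2 = 4: row 2 has {2,7,8,9}; col 2 has {1,3,5,6,7,8,9}; box has {2,5,8,9} → only 4 remains.
A3 = 6: row 3 has {1,4,5,9}; col 1 has {2,3,4,7,8,9}; box has {2,4,5,8,9} → only 6 remains.
F3 = 3: row 3 has {1,4,5,6,9}; col 6 has {2,5,8,9}; box has {1,4,7,9} → only 3 remains.
C4 = 8: row 4 has {3,4,5,6,9}; col 3 has {2,5}; box has {1,2,3,6,7} → only 8 remains.
A5 = 5: row 5 has {1,6,7,8,9}; col 1 has {2,3,4,6,7,8,9}; box has {1,2,3,6,7,8} → only 5 remains.
C5 = 4: row 5 has {1,5,6,7,8,9}; col 3 has {2,5,8}; box has {1,2,3,5,6,7,8} → only 4 remains.
C6 = 9: row 6 has {1,2,5}; col 3 has {2,4,5,8}; box has {1,2,3,4,5,6,7,8} → only 9 remains.
H6 = 8: row 6 has {1,2,5,9}; col 8 has {1,2,3,4,5,6,7,9}; box has {1,4,5,9} → only 8 remains.
D7 = 8: row 7 has {1,3,4,5,9}; col 4 has {3,4,5,6,7,9}; box has {2,3,5,9} → only 8 remains.
G7 = 2: row 7 has {1,3,4,5,8,9}; col 7 has {1,4}; box has {1,3,4,6,7,9} → only 2 remains.
B8 = 2: row 8 has {3,4,5,6,7,9}; col 2 has {1,3,4,5,6,7,8,9}; box has {3,4,5,7,8,9} → only 2 remains.
C8 = 1: row 8 has {2,3,4,5,6,7,9}; col 3 has {2,4,5,8,9}; box has {2,3,4,5,7,8,9} → only 1 remains.
G8 = 8: row 8 has {1,2,3,4,5,6,7,9}; col 7 has {1,2,4}; box has {1,2,3,4,6,7,9} → only 8 remains.
C9 = 6: row 9 has {2,3,7,8,9}; col 3 has {1,2,4,5,8,9}; box has {1,2,3,4,5,7,8,9} → only 6 remains.
D9 = 1: row 9 has {2,3,6,7,8,9}; col 4 has {3,4,5,6,7,8,9}; box has {2,3,5,8,9} → only 1 remains.
E9 = 4: row 9 has {1,2,3,6,7,8,9}; col 5 has {1,9}; box has {1,2,3,5,8,9} → only 4 remains.
G9 = 5: row 9 has {1,2,3,4,6,7,8,9}; col 7 has {1,2,4,8}; box has {1,2,3,4,6,7,8,9} → only 5 remains.
F1 = 6: row 1 has {1,2,4,5,7,8}; col 6 has {2,3,5,8,9}; box has {1,3,4,7,9} → only 6 remains.
J1 = 3: row 1 has {1,2,4,5,6,7,8}; col 9 has {1,4,5,7,8,9}; box has {1,2,4,5,7,8} → only 3 remains.
A2 = 1: row 2 has {2,4,7,8,9}; col 1 has {2,3,4,5,6,7,8,9}; box has {2,4,5,6,8,9} → only 1 remains.
C2 = 3: row 2 has {1,2,4,7,8,9}; col 3 has {1,2,4,5,6,8,9}; box has {1,2,4,5,6,8,9} → only 3 remains.
E2 = 5: row 2 has {1,2,3,4,7,8,9}; col 5 has {1,4,9}; box has {1,3,4,6,7,9} → only 5 remains.
G2 = 6: row 2 has {1,2,3,4,5,7,8,9}; col 7 has {1,2,4,5,8}; box has {1,2,3,4,5,7,8} → only 6 remains.
C3 = 7: row 3 has {1,3,4,5,6,9}; col 3 has {1,2,3,4,5,6,8,9}; box has {1,2,3,4,5,6,8,9} → only 7 remains.
D3 = 2: row 3 has {1,3,4,5,6,7,9}; col 4 has {1,3,4,5,6,7,8,9}; box has {1,3,4,5,6,7,9} → only 2 remains.
E3 = 8: row 3 has {1,2,3,4,5,6,7,9}; col 5 has {1,4,5,9}; box has {1,2,3,4,5,6,7,9} → only 8 remains.
G4 = 7: row 4 has {3,4,5,6,8,9}; col 7 has {1,2,4,5,6,8}; box has {1,4,5,8,9} → only 7 remains.
J5 = 2: row 5 has {1,4,5,6,7,8,9}; col 9 has {1,3,4,5,7,8,9}; box has {1,4,5,7,8,9} → only 2 remains.
G6 = 3: row 6 has {1,2,5,8,9}; col 7 has {1,2,4,5,6,7,8}; box has {1,2,4,5,7,8,9} → only 3 remains.
J6 = 6: row 6 has {1,2,3,5,8,9}; col 9 has {1,2,3,4,5,7,8,9}; box has {1,2,3,4,5,7,8,9} → only 6 remains.
F7 = 7: row 7 has {1,2,3,4,5,8,9}; col 6 has {2,3,5,6,8,9}; box has {1,2,3,4,5,8,9} → only 7 remains.
G1 = 9: row 1 has {1,2,3,4,5,6,7,8}; col 7 has {1,2,3,4,5,6,7,8}; box has {1,2,3,4,5,6,7,8} → only 9 remains.
E4 = 2: row 4 has {3,4,5,6,7,8,9}; col 5 has {1,4,5,8,9}; box has {5,6,8,9} → only 2 remains.
F4 = 1: row 4 has {2,3,4,5,6,7,8,9}; col 6 has {2,3,5,6,7,8,9}; box has {2,5,6,8,9} → only 1 remains.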